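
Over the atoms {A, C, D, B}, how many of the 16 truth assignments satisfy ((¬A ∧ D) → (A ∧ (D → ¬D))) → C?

Initial set: {T (((¬A ∧ D) → (A ∧ (D → ¬D))) → C)}.
T (((¬A ∧ D) → (A ∧ (D → ¬D))) → C): β-rule — branch into F ((¬A ∧ D) → (A ∧ (D → ¬D)))  //  T C.
  branch 1 (add F ((¬A ∧ D) → (A ∧ (D → ¬D)))):
    F ((¬A ∧ D) → (A ∧ (D → ¬D))): α-rule — add T (¬A ∧ D), F (A ∧ (D → ¬D)).
    T (¬A ∧ D): α-rule — add T ¬A, T D.
    F (A ∧ (D → ¬D)): β-rule — branch into F A  //  F (D → ¬D).
      branch 1.1 (add F A):
        ○ open, literals {A=0, D=1}.
      branch 1.2 (add F (D → ¬D)):
        F (D → ¬D): α-rule — add T D, F ¬D.
        ○ open, literals {A=0, D=1}.
  branch 2 (add T C):
    ○ open, literals {C=1}.
0 branches closed, 3 open.
Each open branch fixes some atoms; the unmentioned ones are free. Counting distinct full assignments: branch {A=0, D=1} (C, B) contributes 4 new; branch {A=0, D=1} (C, B) contributes 0 new; branch {C=1} (A, D, B) contributes 6 new. Total: 10.

10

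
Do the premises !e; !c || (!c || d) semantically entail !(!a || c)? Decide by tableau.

No

Initial set: {!e; (!c || (!c || d)); !!(!a || c)}.
(!c || (!c || d)): β-rule — branch into !c  //  (!c || d).
  branch 1 (add !c):
    !!(!a || c): β-rule — branch into !a  //  c.
      branch 1.1 (add !a):
        ○ open, literals {a=false, c=false, e=false}.
      branch 1.2 (add c):
        × closes — contains both c and !c.
  branch 2 (add (!c || d)):
    !!(!a || c): β-rule — branch into !a  //  c.
      branch 2.1 (add !a):
        (!c || d): β-rule — branch into !c  //  d.
          branch 2.1.1 (add !c):
            ○ open, literals {a=false, c=false, e=false}.
          branch 2.1.2 (add d):
            ○ open, literals {a=false, d=true, e=false}.
      branch 2.2 (add c):
        (!c || d): β-rule — branch into !c  //  d.
          branch 2.2.1 (add !c):
            × closes — contains both c and !c.
          branch 2.2.2 (add d):
            ○ open, literals {c=true, d=true, e=false}.
2 branches closed, 4 open.
An open branch gives a countermodel: a=false, c=false, e=false (unmentioned atoms arbitrary); the premises hold there but the conclusion fails.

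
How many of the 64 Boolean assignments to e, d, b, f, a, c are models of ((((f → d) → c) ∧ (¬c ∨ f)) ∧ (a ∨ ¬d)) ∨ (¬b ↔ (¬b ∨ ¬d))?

Initial set: {(((((f → d) → c) ∧ (¬c ∨ f)) ∧ (a ∨ ¬d)) ∨ (¬b ↔ (¬b ∨ ¬d)))}.
(((((f → d) → c) ∧ (¬c ∨ f)) ∧ (a ∨ ¬d)) ∨ (¬b ↔ (¬b ∨ ¬d))): β-rule — branch into ((((f → d) → c) ∧ (¬c ∨ f)) ∧ (a ∨ ¬d))  //  (¬b ↔ (¬b ∨ ¬d)).
  branch 1 (add ((((f → d) → c) ∧ (¬c ∨ f)) ∧ (a ∨ ¬d))):
    ((((f → d) → c) ∧ (¬c ∨ f)) ∧ (a ∨ ¬d)): α-rule — add (((f → d) → c) ∧ (¬c ∨ f)), (a ∨ ¬d).
    (((f → d) → c) ∧ (¬c ∨ f)): α-rule — add ((f → d) → c), (¬c ∨ f).
    (a ∨ ¬d): β-rule — branch into a  //  ¬d.
      branch 1.1 (add a):
        ((f → d) → c): β-rule — branch into ¬(f → d)  //  c.
          branch 1.1.1 (add ¬(f → d)):
            ¬(f → d): α-rule — add f, ¬d.
            (¬c ∨ f): β-rule — branch into ¬c  //  f.
              branch 1.1.1.1 (add ¬c):
                ○ open, literals {a=true, c=false, d=false, f=true}.
              branch 1.1.1.2 (add f):
                ○ open, literals {a=true, d=false, f=true}.
          branch 1.1.2 (add c):
            (¬c ∨ f): β-rule — branch into ¬c  //  f.
              branch 1.1.2.1 (add ¬c):
                × closes — contains both c and ¬c.
              branch 1.1.2.2 (add f):
                ○ open, literals {a=true, c=true, f=true}.
      branch 1.2 (add ¬d):
        ((f → d) → c): β-rule — branch into ¬(f → d)  //  c.
          branch 1.2.1 (add ¬(f → d)):
            ¬(f → d): α-rule — add f, ¬d.
            (¬c ∨ f): β-rule — branch into ¬c  //  f.
              branch 1.2.1.1 (add ¬c):
                ○ open, literals {c=false, d=false, f=true}.
              branch 1.2.1.2 (add f):
                ○ open, literals {d=false, f=true}.
          branch 1.2.2 (add c):
            (¬c ∨ f): β-rule — branch into ¬c  //  f.
              branch 1.2.2.1 (add ¬c):
                × closes — contains both c and ¬c.
              branch 1.2.2.2 (add f):
                ○ open, literals {c=true, d=false, f=true}.
  branch 2 (add (¬b ↔ (¬b ∨ ¬d))):
    (¬b ↔ (¬b ∨ ¬d)): β-rule — branch into ¬b, (¬b ∨ ¬d)  //  ¬¬b, ¬(¬b ∨ ¬d).
      branch 2.1 (add ¬b, (¬b ∨ ¬d)):
        (¬b ∨ ¬d): β-rule — branch into ¬b  //  ¬d.
          branch 2.1.1 (add ¬b):
            ○ open, literals {b=false}.
          branch 2.1.2 (add ¬d):
            ○ open, literals {b=false, d=false}.
      branch 2.2 (add ¬¬b, ¬(¬b ∨ ¬d)):
        ¬(¬b ∨ ¬d): α-rule — add ¬¬b, ¬¬d.
        ○ open, literals {b=true, d=true}.
2 branches closed, 9 open.
Each open branch fixes some atoms; the unmentioned ones are free. Counting distinct full assignments: branch {a=true, c=false, d=false, f=true} (e, b) contributes 4 new; branch {a=true, d=false, f=true} (e, b, c) contributes 4 new; branch {a=true, c=true, f=true} (e, d, b) contributes 4 new; branch {c=false, d=false, f=true} (e, b, a) contributes 4 new; branch {d=false, f=true} (e, b, a, c) contributes 4 new; branch {c=true, d=false, f=true} (e, b, a) contributes 0 new; branch {b=false} (e, d, f, a, c) contributes 22 new; branch {b=false, d=false} (e, f, a, c) contributes 0 new; branch {b=true, d=true} (e, f, a, c) contributes 14 new. Total: 56.

56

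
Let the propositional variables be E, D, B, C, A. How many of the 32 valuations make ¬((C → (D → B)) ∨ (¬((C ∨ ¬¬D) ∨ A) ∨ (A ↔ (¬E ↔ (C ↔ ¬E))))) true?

2

Initial set: {¬((C → (D → B)) ∨ (¬((C ∨ ¬¬D) ∨ A) ∨ (A ↔ (¬E ↔ (C ↔ ¬E)))))}.
¬((C → (D → B)) ∨ (¬((C ∨ ¬¬D) ∨ A) ∨ (A ↔ (¬E ↔ (C ↔ ¬E))))): α-rule — add ¬(C → (D → B)), ¬(¬((C ∨ ¬¬D) ∨ A) ∨ (A ↔ (¬E ↔ (C ↔ ¬E)))).
¬(C → (D → B)): α-rule — add C, ¬(D → B).
¬(¬((C ∨ ¬¬D) ∨ A) ∨ (A ↔ (¬E ↔ (C ↔ ¬E)))): α-rule — add ¬¬((C ∨ ¬¬D) ∨ A), ¬(A ↔ (¬E ↔ (C ↔ ¬E))).
¬(D → B): α-rule — add D, ¬B.
¬¬((C ∨ ¬¬D) ∨ A): β-rule — branch into (C ∨ ¬¬D)  //  A.
  branch 1 (add (C ∨ ¬¬D)):
    ¬(A ↔ (¬E ↔ (C ↔ ¬E))): β-rule — branch into A, ¬(¬E ↔ (C ↔ ¬E))  //  ¬A, (¬E ↔ (C ↔ ¬E)).
      branch 1.1 (add A, ¬(¬E ↔ (C ↔ ¬E))):
        (C ∨ ¬¬D): β-rule — branch into C  //  ¬¬D.
          branch 1.1.1 (add C):
            ¬(¬E ↔ (C ↔ ¬E)): β-rule — branch into ¬E, ¬(C ↔ ¬E)  //  ¬¬E, (C ↔ ¬E).
              branch 1.1.1.1 (add ¬E, ¬(C ↔ ¬E)):
                ¬(C ↔ ¬E): β-rule — branch into C, ¬¬E  //  ¬C, ¬E.
                  branch 1.1.1.1.1 (add C, ¬¬E):
                    × closes — contains both E and ¬E.
                  branch 1.1.1.1.2 (add ¬C, ¬E):
                    × closes — contains both C and ¬C.
              branch 1.1.1.2 (add ¬¬E, (C ↔ ¬E)):
                (C ↔ ¬E): β-rule — branch into C, ¬E  //  ¬C, ¬¬E.
                  branch 1.1.1.2.1 (add C, ¬E):
                    × closes — contains both E and ¬E.
                  branch 1.1.1.2.2 (add ¬C, ¬¬E):
                    × closes — contains both C and ¬C.
          branch 1.1.2 (add ¬¬D):
            ¬¬D: drop double negation, giving D.
            ¬(¬E ↔ (C ↔ ¬E)): β-rule — branch into ¬E, ¬(C ↔ ¬E)  //  ¬¬E, (C ↔ ¬E).
              branch 1.1.2.1 (add ¬E, ¬(C ↔ ¬E)):
                ¬(C ↔ ¬E): β-rule — branch into C, ¬¬E  //  ¬C, ¬E.
                  branch 1.1.2.1.1 (add C, ¬¬E):
                    × closes — contains both E and ¬E.
                  branch 1.1.2.1.2 (add ¬C, ¬E):
                    × closes — contains both C and ¬C.
              branch 1.1.2.2 (add ¬¬E, (C ↔ ¬E)):
                (C ↔ ¬E): β-rule — branch into C, ¬E  //  ¬C, ¬¬E.
                  branch 1.1.2.2.1 (add C, ¬E):
                    × closes — contains both E and ¬E.
                  branch 1.1.2.2.2 (add ¬C, ¬¬E):
                    × closes — contains both C and ¬C.
      branch 1.2 (add ¬A, (¬E ↔ (C ↔ ¬E))):
        (C ∨ ¬¬D): β-rule — branch into C  //  ¬¬D.
          branch 1.2.1 (add C):
            (¬E ↔ (C ↔ ¬E)): β-rule — branch into ¬E, (C ↔ ¬E)  //  ¬¬E, ¬(C ↔ ¬E).
              branch 1.2.1.1 (add ¬E, (C ↔ ¬E)):
                (C ↔ ¬E): β-rule — branch into C, ¬E  //  ¬C, ¬¬E.
                  branch 1.2.1.1.1 (add C, ¬E):
                    ○ open, literals {A=F, B=F, C=T, D=T, E=F}.
                  branch 1.2.1.1.2 (add ¬C, ¬¬E):
                    × closes — contains both C and ¬C.
              branch 1.2.1.2 (add ¬¬E, ¬(C ↔ ¬E)):
                ¬(C ↔ ¬E): β-rule — branch into C, ¬¬E  //  ¬C, ¬E.
                  branch 1.2.1.2.1 (add C, ¬¬E):
                    ○ open, literals {A=F, B=F, C=T, D=T, E=T}.
                  branch 1.2.1.2.2 (add ¬C, ¬E):
                    × closes — contains both C and ¬C.
          branch 1.2.2 (add ¬¬D):
            ¬¬D: drop double negation, giving D.
            (¬E ↔ (C ↔ ¬E)): β-rule — branch into ¬E, (C ↔ ¬E)  //  ¬¬E, ¬(C ↔ ¬E).
              branch 1.2.2.1 (add ¬E, (C ↔ ¬E)):
                (C ↔ ¬E): β-rule — branch into C, ¬E  //  ¬C, ¬¬E.
                  branch 1.2.2.1.1 (add C, ¬E):
                    ○ open, literals {A=F, B=F, C=T, D=T, E=F}.
                  branch 1.2.2.1.2 (add ¬C, ¬¬E):
                    × closes — contains both C and ¬C.
              branch 1.2.2.2 (add ¬¬E, ¬(C ↔ ¬E)):
                ¬(C ↔ ¬E): β-rule — branch into C, ¬¬E  //  ¬C, ¬E.
                  branch 1.2.2.2.1 (add C, ¬¬E):
                    ○ open, literals {A=F, B=F, C=T, D=T, E=T}.
                  branch 1.2.2.2.2 (add ¬C, ¬E):
                    × closes — contains both C and ¬C.
  branch 2 (add A):
    ¬(A ↔ (¬E ↔ (C ↔ ¬E))): β-rule — branch into A, ¬(¬E ↔ (C ↔ ¬E))  //  ¬A, (¬E ↔ (C ↔ ¬E)).
      branch 2.1 (add A, ¬(¬E ↔ (C ↔ ¬E))):
        ¬(¬E ↔ (C ↔ ¬E)): β-rule — branch into ¬E, ¬(C ↔ ¬E)  //  ¬¬E, (C ↔ ¬E).
          branch 2.1.1 (add ¬E, ¬(C ↔ ¬E)):
            ¬(C ↔ ¬E): β-rule — branch into C, ¬¬E  //  ¬C, ¬E.
              branch 2.1.1.1 (add C, ¬¬E):
                × closes — contains both E and ¬E.
              branch 2.1.1.2 (add ¬C, ¬E):
                × closes — contains both C and ¬C.
          branch 2.1.2 (add ¬¬E, (C ↔ ¬E)):
            (C ↔ ¬E): β-rule — branch into C, ¬E  //  ¬C, ¬¬E.
              branch 2.1.2.1 (add C, ¬E):
                × closes — contains both E and ¬E.
              branch 2.1.2.2 (add ¬C, ¬¬E):
                × closes — contains both C and ¬C.
      branch 2.2 (add ¬A, (¬E ↔ (C ↔ ¬E))):
        × closes — contains both A and ¬A.
17 branches closed, 4 open.
Each open branch fixes some atoms; the unmentioned ones are free. Counting distinct full assignments: branch {A=F, B=F, C=T, D=T, E=F} (none free) contributes 1 new; branch {A=F, B=F, C=T, D=T, E=T} (none free) contributes 1 new; branch {A=F, B=F, C=T, D=T, E=F} (none free) contributes 0 new; branch {A=F, B=F, C=T, D=T, E=T} (none free) contributes 0 new. Total: 2.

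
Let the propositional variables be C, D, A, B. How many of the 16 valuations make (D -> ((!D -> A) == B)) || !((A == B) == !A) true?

Initial set: {((D -> ((!D -> A) == B)) || !((A == B) == !A))}.
((D -> ((!D -> A) == B)) || !((A == B) == !A)): β-rule — branch into (D -> ((!D -> A) == B))  //  !((A == B) == !A).
  branch 1 (add (D -> ((!D -> A) == B))):
    (D -> ((!D -> A) == B)): β-rule — branch into !D  //  ((!D -> A) == B).
      branch 1.1 (add !D):
        ○ open, literals {D=false}.
      branch 1.2 (add ((!D -> A) == B)):
        ((!D -> A) == B): β-rule — branch into (!D -> A), B  //  !(!D -> A), !B.
          branch 1.2.1 (add (!D -> A), B):
            (!D -> A): β-rule — branch into !!D  //  A.
              branch 1.2.1.1 (add !!D):
                ○ open, literals {B=true, D=true}.
              branch 1.2.1.2 (add A):
                ○ open, literals {A=true, B=true}.
          branch 1.2.2 (add !(!D -> A), !B):
            !(!D -> A): α-rule — add !D, !A.
            ○ open, literals {A=false, B=false, D=false}.
  branch 2 (add !((A == B) == !A)):
    !((A == B) == !A): β-rule — branch into (A == B), !!A  //  !(A == B), !A.
      branch 2.1 (add (A == B), !!A):
        (A == B): β-rule — branch into A, B  //  !A, !B.
          branch 2.1.1 (add A, B):
            ○ open, literals {A=true, B=true}.
          branch 2.1.2 (add !A, !B):
            × closes — contains both A and !A.
      branch 2.2 (add !(A == B), !A):
        !(A == B): β-rule — branch into A, !B  //  !A, B.
          branch 2.2.1 (add A, !B):
            × closes — contains both A and !A.
          branch 2.2.2 (add !A, B):
            ○ open, literals {A=false, B=true}.
2 branches closed, 6 open.
Each open branch fixes some atoms; the unmentioned ones are free. Counting distinct full assignments: branch {D=false} (C, A, B) contributes 8 new; branch {B=true, D=true} (C, A) contributes 4 new; branch {A=true, B=true} (C, D) contributes 0 new; branch {A=false, B=false, D=false} (C) contributes 0 new; branch {A=true, B=true} (C, D) contributes 0 new; branch {A=false, B=true} (C, D) contributes 0 new. Total: 12.

12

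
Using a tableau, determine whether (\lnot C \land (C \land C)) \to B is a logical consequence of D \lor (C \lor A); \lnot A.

Initial set: {(D \lor (C \lor A)); \lnot A; \lnot ((\lnot C \land (C \land C)) \to B)}.
\lnot ((\lnot C \land (C \land C)) \to B): α-rule — add (\lnot C \land (C \land C)), \lnot B.
(\lnot C \land (C \land C)): α-rule — add \lnot C, (C \land C).
(C \land C): α-rule — add C, C.
× closes — contains both C and \lnot C.
All 1 branch closes.
Every branch closed, so the premises entail the conclusion.

Yes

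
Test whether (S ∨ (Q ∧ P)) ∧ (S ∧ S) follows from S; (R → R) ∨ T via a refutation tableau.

Initial set: {S; ((R → R) ∨ T); ¬((S ∨ (Q ∧ P)) ∧ (S ∧ S))}.
((R → R) ∨ T): β-rule — branch into (R → R)  //  T.
  branch 1 (add (R → R)):
    ¬((S ∨ (Q ∧ P)) ∧ (S ∧ S)): β-rule — branch into ¬(S ∨ (Q ∧ P))  //  ¬(S ∧ S).
      branch 1.1 (add ¬(S ∨ (Q ∧ P))):
        ¬(S ∨ (Q ∧ P)): α-rule — add ¬S, ¬(Q ∧ P).
        × closes — contains both S and ¬S.
      branch 1.2 (add ¬(S ∧ S)):
        (R → R): β-rule — branch into ¬R  //  R.
          branch 1.2.1 (add ¬R):
            ¬(S ∧ S): β-rule — branch into ¬S  //  ¬S.
              branch 1.2.1.1 (add ¬S):
                × closes — contains both S and ¬S.
              branch 1.2.1.2 (add ¬S):
                × closes — contains both S and ¬S.
          branch 1.2.2 (add R):
            ¬(S ∧ S): β-rule — branch into ¬S  //  ¬S.
              branch 1.2.2.1 (add ¬S):
                × closes — contains both S and ¬S.
              branch 1.2.2.2 (add ¬S):
                × closes — contains both S and ¬S.
  branch 2 (add T):
    ¬((S ∨ (Q ∧ P)) ∧ (S ∧ S)): β-rule — branch into ¬(S ∨ (Q ∧ P))  //  ¬(S ∧ S).
      branch 2.1 (add ¬(S ∨ (Q ∧ P))):
        ¬(S ∨ (Q ∧ P)): α-rule — add ¬S, ¬(Q ∧ P).
        × closes — contains both S and ¬S.
      branch 2.2 (add ¬(S ∧ S)):
        ¬(S ∧ S): β-rule — branch into ¬S  //  ¬S.
          branch 2.2.1 (add ¬S):
            × closes — contains both S and ¬S.
          branch 2.2.2 (add ¬S):
            × closes — contains both S and ¬S.
All 8 branches close.
Every branch closed, so the premises entail the conclusion.

Yes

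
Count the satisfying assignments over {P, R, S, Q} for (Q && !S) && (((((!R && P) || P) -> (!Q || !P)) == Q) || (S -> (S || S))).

Initial set: {((Q && !S) && (((((!R && P) || P) -> (!Q || !P)) == Q) || (S -> (S || S))))}.
((Q && !S) && (((((!R && P) || P) -> (!Q || !P)) == Q) || (S -> (S || S)))): α-rule — add (Q && !S), (((((!R && P) || P) -> (!Q || !P)) == Q) || (S -> (S || S))).
(Q && !S): α-rule — add Q, !S.
(((((!R && P) || P) -> (!Q || !P)) == Q) || (S -> (S || S))): β-rule — branch into ((((!R && P) || P) -> (!Q || !P)) == Q)  //  (S -> (S || S)).
  branch 1 (add ((((!R && P) || P) -> (!Q || !P)) == Q)):
    ((((!R && P) || P) -> (!Q || !P)) == Q): β-rule — branch into (((!R && P) || P) -> (!Q || !P)), Q  //  !(((!R && P) || P) -> (!Q || !P)), !Q.
      branch 1.1 (add (((!R && P) || P) -> (!Q || !P)), Q):
        (((!R && P) || P) -> (!Q || !P)): β-rule — branch into !((!R && P) || P)  //  (!Q || !P).
          branch 1.1.1 (add !((!R && P) || P)):
            !((!R && P) || P): α-rule — add !(!R && P), !P.
            !(!R && P): β-rule — branch into !!R  //  !P.
              branch 1.1.1.1 (add !!R):
                ○ open, literals {P=0, Q=1, R=1, S=0}.
              branch 1.1.1.2 (add !P):
                ○ open, literals {P=0, Q=1, S=0}.
          branch 1.1.2 (add (!Q || !P)):
            (!Q || !P): β-rule — branch into !Q  //  !P.
              branch 1.1.2.1 (add !Q):
                × closes — contains both Q and !Q.
              branch 1.1.2.2 (add !P):
                ○ open, literals {P=0, Q=1, S=0}.
      branch 1.2 (add !(((!R && P) || P) -> (!Q || !P)), !Q):
        × closes — contains both Q and !Q.
  branch 2 (add (S -> (S || S))):
    (S -> (S || S)): β-rule — branch into !S  //  (S || S).
      branch 2.1 (add !S):
        ○ open, literals {Q=1, S=0}.
      branch 2.2 (add (S || S)):
        (S || S): β-rule — branch into S  //  S.
          branch 2.2.1 (add S):
            × closes — contains both S and !S.
          branch 2.2.2 (add S):
            × closes — contains both S and !S.
4 branches closed, 4 open.
Each open branch fixes some atoms; the unmentioned ones are free. Counting distinct full assignments: branch {P=0, Q=1, R=1, S=0} (none free) contributes 1 new; branch {P=0, Q=1, S=0} (R) contributes 1 new; branch {P=0, Q=1, S=0} (R) contributes 0 new; branch {Q=1, S=0} (P, R) contributes 2 new. Total: 4.

4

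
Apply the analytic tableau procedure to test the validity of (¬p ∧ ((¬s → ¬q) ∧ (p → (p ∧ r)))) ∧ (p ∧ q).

Assume the negation and expand:
Initial set: {¬((¬p ∧ ((¬s → ¬q) ∧ (p → (p ∧ r)))) ∧ (p ∧ q))}.
¬((¬p ∧ ((¬s → ¬q) ∧ (p → (p ∧ r)))) ∧ (p ∧ q)): β-rule — branch into ¬(¬p ∧ ((¬s → ¬q) ∧ (p → (p ∧ r))))  //  ¬(p ∧ q).
  branch 1 (add ¬(¬p ∧ ((¬s → ¬q) ∧ (p → (p ∧ r))))):
    ¬(¬p ∧ ((¬s → ¬q) ∧ (p → (p ∧ r)))): β-rule — branch into ¬¬p  //  ¬((¬s → ¬q) ∧ (p → (p ∧ r))).
      branch 1.1 (add ¬¬p):
        ○ open, literals {p=T}.
      branch 1.2 (add ¬((¬s → ¬q) ∧ (p → (p ∧ r)))):
        ¬((¬s → ¬q) ∧ (p → (p ∧ r))): β-rule — branch into ¬(¬s → ¬q)  //  ¬(p → (p ∧ r)).
          branch 1.2.1 (add ¬(¬s → ¬q)):
            ¬(¬s → ¬q): α-rule — add ¬s, ¬¬q.
            ○ open, literals {q=T, s=F}.
          branch 1.2.2 (add ¬(p → (p ∧ r))):
            ¬(p → (p ∧ r)): α-rule — add p, ¬(p ∧ r).
            ¬(p ∧ r): β-rule — branch into ¬p  //  ¬r.
              branch 1.2.2.1 (add ¬p):
                × closes — contains both p and ¬p.
              branch 1.2.2.2 (add ¬r):
                ○ open, literals {p=T, r=F}.
  branch 2 (add ¬(p ∧ q)):
    ¬(p ∧ q): β-rule — branch into ¬p  //  ¬q.
      branch 2.1 (add ¬p):
        ○ open, literals {p=F}.
      branch 2.2 (add ¬q):
        ○ open, literals {q=F}.
1 branch closed, 5 open.
An open branch gives a countermodel: p=T (unmentioned atoms arbitrary); under it the original formula is false.

Not valid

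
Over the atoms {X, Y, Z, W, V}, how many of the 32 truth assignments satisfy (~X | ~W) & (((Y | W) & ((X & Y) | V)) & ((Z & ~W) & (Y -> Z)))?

Initial set: {((~X | ~W) & (((Y | W) & ((X & Y) | V)) & ((Z & ~W) & (Y -> Z))))}.
((~X | ~W) & (((Y | W) & ((X & Y) | V)) & ((Z & ~W) & (Y -> Z)))): α-rule — add (~X | ~W), (((Y | W) & ((X & Y) | V)) & ((Z & ~W) & (Y -> Z))).
(((Y | W) & ((X & Y) | V)) & ((Z & ~W) & (Y -> Z))): α-rule — add ((Y | W) & ((X & Y) | V)), ((Z & ~W) & (Y -> Z)).
((Y | W) & ((X & Y) | V)): α-rule — add (Y | W), ((X & Y) | V).
((Z & ~W) & (Y -> Z)): α-rule — add (Z & ~W), (Y -> Z).
(Z & ~W): α-rule — add Z, ~W.
(~X | ~W): β-rule — branch into ~X  //  ~W.
  branch 1 (add ~X):
    (Y | W): β-rule — branch into Y  //  W.
      branch 1.1 (add Y):
        ((X & Y) | V): β-rule — branch into (X & Y)  //  V.
          branch 1.1.1 (add (X & Y)):
            (X & Y): α-rule — add X, Y.
            × closes — contains both X and ~X.
          branch 1.1.2 (add V):
            (Y -> Z): β-rule — branch into ~Y  //  Z.
              branch 1.1.2.1 (add ~Y):
                × closes — contains both Y and ~Y.
              branch 1.1.2.2 (add Z):
                ○ open, literals {V=T, W=F, X=F, Y=T, Z=T}.
      branch 1.2 (add W):
        × closes — contains both W and ~W.
  branch 2 (add ~W):
    (Y | W): β-rule — branch into Y  //  W.
      branch 2.1 (add Y):
        ((X & Y) | V): β-rule — branch into (X & Y)  //  V.
          branch 2.1.1 (add (X & Y)):
            (X & Y): α-rule — add X, Y.
            (Y -> Z): β-rule — branch into ~Y  //  Z.
              branch 2.1.1.1 (add ~Y):
                × closes — contains both Y and ~Y.
              branch 2.1.1.2 (add Z):
                ○ open, literals {W=F, X=T, Y=T, Z=T}.
          branch 2.1.2 (add V):
            (Y -> Z): β-rule — branch into ~Y  //  Z.
              branch 2.1.2.1 (add ~Y):
                × closes — contains both Y and ~Y.
              branch 2.1.2.2 (add Z):
                ○ open, literals {V=T, W=F, Y=T, Z=T}.
      branch 2.2 (add W):
        × closes — contains both W and ~W.
6 branches closed, 3 open.
Each open branch fixes some atoms; the unmentioned ones are free. Counting distinct full assignments: branch {V=T, W=F, X=F, Y=T, Z=T} (none free) contributes 1 new; branch {W=F, X=T, Y=T, Z=T} (V) contributes 2 new; branch {V=T, W=F, Y=T, Z=T} (X) contributes 0 new. Total: 3.

3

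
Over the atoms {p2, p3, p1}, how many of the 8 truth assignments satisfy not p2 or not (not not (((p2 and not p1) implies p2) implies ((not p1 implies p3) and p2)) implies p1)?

Initial set: {(not p2 or not (not not (((p2 and not p1) implies p2) implies ((not p1 implies p3) and p2)) implies p1))}.
(not p2 or not (not not (((p2 and not p1) implies p2) implies ((not p1 implies p3) and p2)) implies p1)): β-rule — branch into not p2  //  not (not not (((p2 and not p1) implies p2) implies ((not p1 implies p3) and p2)) implies p1).
  branch 1 (add not p2):
    ○ open, literals {p2=0}.
  branch 2 (add not (not not (((p2 and not p1) implies p2) implies ((not p1 implies p3) and p2)) implies p1)):
    not (not not (((p2 and not p1) implies p2) implies ((not p1 implies p3) and p2)) implies p1): α-rule — add not not (((p2 and not p1) implies p2) implies ((not p1 implies p3) and p2)), not p1.
    not not (((p2 and not p1) implies p2) implies ((not p1 implies p3) and p2)): drop double negation, giving (((p2 and not p1) implies p2) implies ((not p1 implies p3) and p2)).
    (((p2 and not p1) implies p2) implies ((not p1 implies p3) and p2)): β-rule — branch into not ((p2 and not p1) implies p2)  //  ((not p1 implies p3) and p2).
      branch 2.1 (add not ((p2 and not p1) implies p2)):
        not ((p2 and not p1) implies p2): α-rule — add (p2 and not p1), not p2.
        (p2 and not p1): α-rule — add p2, not p1.
        × closes — contains both p2 and not p2.
      branch 2.2 (add ((not p1 implies p3) and p2)):
        ((not p1 implies p3) and p2): α-rule — add (not p1 implies p3), p2.
        (not p1 implies p3): β-rule — branch into not not p1  //  p3.
          branch 2.2.1 (add not not p1):
            × closes — contains both p1 and not p1.
          branch 2.2.2 (add p3):
            ○ open, literals {p1=0, p2=1, p3=1}.
2 branches closed, 2 open.
Each open branch fixes some atoms; the unmentioned ones are free. Counting distinct full assignments: branch {p2=0} (p3, p1) contributes 4 new; branch {p1=0, p2=1, p3=1} (none free) contributes 1 new. Total: 5.

5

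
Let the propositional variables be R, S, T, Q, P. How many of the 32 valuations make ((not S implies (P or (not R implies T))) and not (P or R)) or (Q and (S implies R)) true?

Initial set: {(((not S implies (P or (not R implies T))) and not (P or R)) or (Q and (S implies R)))}.
(((not S implies (P or (not R implies T))) and not (P or R)) or (Q and (S implies R))): β-rule — branch into ((not S implies (P or (not R implies T))) and not (P or R))  //  (Q and (S implies R)).
  branch 1 (add ((not S implies (P or (not R implies T))) and not (P or R))):
    ((not S implies (P or (not R implies T))) and not (P or R)): α-rule — add (not S implies (P or (not R implies T))), not (P or R).
    not (P or R): α-rule — add not P, not R.
    (not S implies (P or (not R implies T))): β-rule — branch into not not S  //  (P or (not R implies T)).
      branch 1.1 (add not not S):
        ○ open, literals {P=false, R=false, S=true}.
      branch 1.2 (add (P or (not R implies T))):
        (P or (not R implies T)): β-rule — branch into P  //  (not R implies T).
          branch 1.2.1 (add P):
            × closes — contains both P and not P.
          branch 1.2.2 (add (not R implies T)):
            (not R implies T): β-rule — branch into not not R  //  T.
              branch 1.2.2.1 (add not not R):
                × closes — contains both R and not R.
              branch 1.2.2.2 (add T):
                ○ open, literals {P=false, R=false, T=true}.
  branch 2 (add (Q and (S implies R))):
    (Q and (S implies R)): α-rule — add Q, (S implies R).
    (S implies R): β-rule — branch into not S  //  R.
      branch 2.1 (add not S):
        ○ open, literals {Q=true, S=false}.
      branch 2.2 (add R):
        ○ open, literals {Q=true, R=true}.
2 branches closed, 4 open.
Each open branch fixes some atoms; the unmentioned ones are free. Counting distinct full assignments: branch {P=false, R=false, S=true} (T, Q) contributes 4 new; branch {P=false, R=false, T=true} (S, Q) contributes 2 new; branch {Q=true, S=false} (R, T, P) contributes 7 new; branch {Q=true, R=true} (S, T, P) contributes 4 new. Total: 17.

17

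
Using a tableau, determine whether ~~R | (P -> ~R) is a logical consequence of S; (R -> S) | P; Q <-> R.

Initial set: {S; ((R -> S) | P); (Q <-> R); ~(~~R | (P -> ~R))}.
~(~~R | (P -> ~R)): α-rule — add ~~~R, ~(P -> ~R).
~~~R: drop double negation, giving ~R.
~(P -> ~R): α-rule — add P, ~~R.
× closes — contains both R and ~R.
All 1 branch closes.
Every branch closed, so the premises entail the conclusion.

Yes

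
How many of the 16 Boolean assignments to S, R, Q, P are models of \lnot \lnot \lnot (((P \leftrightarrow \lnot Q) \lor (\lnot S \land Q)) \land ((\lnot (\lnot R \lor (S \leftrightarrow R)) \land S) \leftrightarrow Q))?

12

Initial set: {T \lnot \lnot \lnot (((P \leftrightarrow \lnot Q) \lor (\lnot S \land Q)) \land ((\lnot (\lnot R \lor (S \leftrightarrow R)) \land S) \leftrightarrow Q))}.
T \lnot \lnot \lnot (((P \leftrightarrow \lnot Q) \lor (\lnot S \land Q)) \land ((\lnot (\lnot R \lor (S \leftrightarrow R)) \land S) \leftrightarrow Q)): drop double negation, giving T \lnot (((P \leftrightarrow \lnot Q) \lor (\lnot S \land Q)) \land ((\lnot (\lnot R \lor (S \leftrightarrow R)) \land S) \leftrightarrow Q)).
T \lnot (((P \leftrightarrow \lnot Q) \lor (\lnot S \land Q)) \land ((\lnot (\lnot R \lor (S \leftrightarrow R)) \land S) \leftrightarrow Q)): β-rule — branch into F ((P \leftrightarrow \lnot Q) \lor (\lnot S \land Q))  //  F ((\lnot (\lnot R \lor (S \leftrightarrow R)) \land S) \leftrightarrow Q).
  branch 1 (add F ((P \leftrightarrow \lnot Q) \lor (\lnot S \land Q))):
    F ((P \leftrightarrow \lnot Q) \lor (\lnot S \land Q)): α-rule — add F (P \leftrightarrow \lnot Q), F (\lnot S \land Q).
    F (P \leftrightarrow \lnot Q): β-rule — branch into T P, F \lnot Q  //  F P, T \lnot Q.
      branch 1.1 (add T P, F \lnot Q):
        F (\lnot S \land Q): β-rule — branch into F \lnot S  //  F Q.
          branch 1.1.1 (add F \lnot S):
            ○ open, literals {P=true, Q=true, S=true}.
          branch 1.1.2 (add F Q):
            × closes — contains both Q and \lnot Q.
      branch 1.2 (add F P, T \lnot Q):
        F (\lnot S \land Q): β-rule — branch into F \lnot S  //  F Q.
          branch 1.2.1 (add F \lnot S):
            ○ open, literals {P=false, Q=false, S=true}.
          branch 1.2.2 (add F Q):
            ○ open, literals {P=false, Q=false}.
  branch 2 (add F ((\lnot (\lnot R \lor (S \leftrightarrow R)) \land S) \leftrightarrow Q)):
    F ((\lnot (\lnot R \lor (S \leftrightarrow R)) \land S) \leftrightarrow Q): β-rule — branch into T (\lnot (\lnot R \lor (S \leftrightarrow R)) \land S), F Q  //  F (\lnot (\lnot R \lor (S \leftrightarrow R)) \land S), T Q.
      branch 2.1 (add T (\lnot (\lnot R \lor (S \leftrightarrow R)) \land S), F Q):
        T (\lnot (\lnot R \lor (S \leftrightarrow R)) \land S): α-rule — add T \lnot (\lnot R \lor (S \leftrightarrow R)), T S.
        T \lnot (\lnot R \lor (S \leftrightarrow R)): α-rule — add F \lnot R, F (S \leftrightarrow R).
        F (S \leftrightarrow R): β-rule — branch into T S, F R  //  F S, T R.
          branch 2.1.1 (add T S, F R):
            × closes — contains both R and \lnot R.
          branch 2.1.2 (add F S, T R):
            × closes — contains both S and \lnot S.
      branch 2.2 (add F (\lnot (\lnot R \lor (S \leftrightarrow R)) \land S), T Q):
        F (\lnot (\lnot R \lor (S \leftrightarrow R)) \land S): β-rule — branch into F \lnot (\lnot R \lor (S \leftrightarrow R))  //  F S.
          branch 2.2.1 (add F \lnot (\lnot R \lor (S \leftrightarrow R))):
            F \lnot (\lnot R \lor (S \leftrightarrow R)): β-rule — branch into T \lnot R  //  T (S \leftrightarrow R).
              branch 2.2.1.1 (add T \lnot R):
                ○ open, literals {Q=true, R=false}.
              branch 2.2.1.2 (add T (S \leftrightarrow R)):
                T (S \leftrightarrow R): β-rule — branch into T S, T R  //  F S, F R.
                  branch 2.2.1.2.1 (add T S, T R):
                    ○ open, literals {Q=true, R=true, S=true}.
                  branch 2.2.1.2.2 (add F S, F R):
                    ○ open, literals {Q=true, R=false, S=false}.
          branch 2.2.2 (add F S):
            ○ open, literals {Q=true, S=false}.
3 branches closed, 7 open.
Each open branch fixes some atoms; the unmentioned ones are free. Counting distinct full assignments: branch {P=true, Q=true, S=true} (R) contributes 2 new; branch {P=false, Q=false, S=true} (R) contributes 2 new; branch {P=false, Q=false} (S, R) contributes 2 new; branch {Q=true, R=false} (S, P) contributes 3 new; branch {Q=true, R=true, S=true} (P) contributes 1 new; branch {Q=true, R=false, S=false} (P) contributes 0 new; branch {Q=true, S=false} (R, P) contributes 2 new. Total: 12.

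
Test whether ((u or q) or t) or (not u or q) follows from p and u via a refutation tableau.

Yes

Initial set: {(p and u); not (((u or q) or t) or (not u or q))}.
(p and u): α-rule — add p, u.
not (((u or q) or t) or (not u or q)): α-rule — add not ((u or q) or t), not (not u or q).
not ((u or q) or t): α-rule — add not (u or q), not t.
not (not u or q): α-rule — add not not u, not q.
not (u or q): α-rule — add not u, not q.
× closes — contains both u and not u.
All 1 branch closes.
Every branch closed, so the premises entail the conclusion.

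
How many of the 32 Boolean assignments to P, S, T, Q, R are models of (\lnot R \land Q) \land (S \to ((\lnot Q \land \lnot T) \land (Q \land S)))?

4

Initial set: {((\lnot R \land Q) \land (S \to ((\lnot Q \land \lnot T) \land (Q \land S))))}.
((\lnot R \land Q) \land (S \to ((\lnot Q \land \lnot T) \land (Q \land S)))): α-rule — add (\lnot R \land Q), (S \to ((\lnot Q \land \lnot T) \land (Q \land S))).
(\lnot R \land Q): α-rule — add \lnot R, Q.
(S \to ((\lnot Q \land \lnot T) \land (Q \land S))): β-rule — branch into \lnot S  //  ((\lnot Q \land \lnot T) \land (Q \land S)).
  branch 1 (add \lnot S):
    ○ open, literals {Q=1, R=0, S=0}.
  branch 2 (add ((\lnot Q \land \lnot T) \land (Q \land S))):
    ((\lnot Q \land \lnot T) \land (Q \land S)): α-rule — add (\lnot Q \land \lnot T), (Q \land S).
    (\lnot Q \land \lnot T): α-rule — add \lnot Q, \lnot T.
    × closes — contains both Q and \lnot Q.
1 branch closed, 1 open.
Each open branch fixes some atoms; the unmentioned ones are free. Counting distinct full assignments: branch {Q=1, R=0, S=0} (P, T) contributes 4 new. Total: 4.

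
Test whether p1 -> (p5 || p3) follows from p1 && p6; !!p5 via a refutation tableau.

Initial set: {(p1 && p6); !!p5; !(p1 -> (p5 || p3))}.
(p1 && p6): α-rule — add p1, p6.
!!p5: drop double negation, giving p5.
!(p1 -> (p5 || p3)): α-rule — add p1, !(p5 || p3).
!(p5 || p3): α-rule — add !p5, !p3.
× closes — contains both p5 and !p5.
All 1 branch closes.
Every branch closed, so the premises entail the conclusion.

Yes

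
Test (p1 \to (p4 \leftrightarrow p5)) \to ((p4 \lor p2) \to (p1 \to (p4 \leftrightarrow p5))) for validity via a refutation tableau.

Assume the negation and expand:
Initial set: {F ((p1 \to (p4 \leftrightarrow p5)) \to ((p4 \lor p2) \to (p1 \to (p4 \leftrightarrow p5))))}.
F ((p1 \to (p4 \leftrightarrow p5)) \to ((p4 \lor p2) \to (p1 \to (p4 \leftrightarrow p5)))): α-rule — add T (p1 \to (p4 \leftrightarrow p5)), F ((p4 \lor p2) \to (p1 \to (p4 \leftrightarrow p5))).
F ((p4 \lor p2) \to (p1 \to (p4 \leftrightarrow p5))): α-rule — add T (p4 \lor p2), F (p1 \to (p4 \leftrightarrow p5)).
F (p1 \to (p4 \leftrightarrow p5)): α-rule — add T p1, F (p4 \leftrightarrow p5).
T (p1 \to (p4 \leftrightarrow p5)): β-rule — branch into F p1  //  T (p4 \leftrightarrow p5).
  branch 1 (add F p1):
    × closes — contains both p1 and \lnot p1.
  branch 2 (add T (p4 \leftrightarrow p5)):
    T (p4 \lor p2): β-rule — branch into T p4  //  T p2.
      branch 2.1 (add T p4):
        F (p4 \leftrightarrow p5): β-rule — branch into T p4, F p5  //  F p4, T p5.
          branch 2.1.1 (add T p4, F p5):
            T (p4 \leftrightarrow p5): β-rule — branch into T p4, T p5  //  F p4, F p5.
              branch 2.1.1.1 (add T p4, T p5):
                × closes — contains both p5 and \lnot p5.
              branch 2.1.1.2 (add F p4, F p5):
                × closes — contains both p4 and \lnot p4.
          branch 2.1.2 (add F p4, T p5):
            × closes — contains both p4 and \lnot p4.
      branch 2.2 (add T p2):
        F (p4 \leftrightarrow p5): β-rule — branch into T p4, F p5  //  F p4, T p5.
          branch 2.2.1 (add T p4, F p5):
            T (p4 \leftrightarrow p5): β-rule — branch into T p4, T p5  //  F p4, F p5.
              branch 2.2.1.1 (add T p4, T p5):
                × closes — contains both p5 and \lnot p5.
              branch 2.2.1.2 (add F p4, F p5):
                × closes — contains both p4 and \lnot p4.
          branch 2.2.2 (add F p4, T p5):
            T (p4 \leftrightarrow p5): β-rule — branch into T p4, T p5  //  F p4, F p5.
              branch 2.2.2.1 (add T p4, T p5):
                × closes — contains both p4 and \lnot p4.
              branch 2.2.2.2 (add F p4, F p5):
                × closes — contains both p5 and \lnot p5.
All 8 branches close.
Every branch closed, so the negation is unsatisfiable and the formula is valid.

Valid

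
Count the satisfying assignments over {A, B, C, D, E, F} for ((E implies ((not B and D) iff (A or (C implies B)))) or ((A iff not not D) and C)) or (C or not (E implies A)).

Initial set: {T (((E implies ((not B and D) iff (A or (C implies B)))) or ((A iff not not D) and C)) or (C or not (E implies A)))}.
T (((E implies ((not B and D) iff (A or (C implies B)))) or ((A iff not not D) and C)) or (C or not (E implies A))): β-rule — branch into T ((E implies ((not B and D) iff (A or (C implies B)))) or ((A iff not not D) and C))  //  T (C or not (E implies A)).
  branch 1 (add T ((E implies ((not B and D) iff (A or (C implies B)))) or ((A iff not not D) and C))):
    T ((E implies ((not B and D) iff (A or (C implies B)))) or ((A iff not not D) and C)): β-rule — branch into T (E implies ((not B and D) iff (A or (C implies B))))  //  T ((A iff not not D) and C).
      branch 1.1 (add T (E implies ((not B and D) iff (A or (C implies B))))):
        T (E implies ((not B and D) iff (A or (C implies B)))): β-rule — branch into F E  //  T ((not B and D) iff (A or (C implies B))).
          branch 1.1.1 (add F E):
            ○ open, literals {E=0}.
          branch 1.1.2 (add T ((not B and D) iff (A or (C implies B)))):
            T ((not B and D) iff (A or (C implies B))): β-rule — branch into T (not B and D), T (A or (C implies B))  //  F (not B and D), F (A or (C implies B)).
              branch 1.1.2.1 (add T (not B and D), T (A or (C implies B))):
                T (not B and D): α-rule — add T not B, T D.
                T (A or (C implies B)): β-rule — branch into T A  //  T (C implies B).
                  branch 1.1.2.1.1 (add T A):
                    ○ open, literals {A=1, B=0, D=1}.
                  branch 1.1.2.1.2 (add T (C implies B)):
                    T (C implies B): β-rule — branch into F C  //  T B.
                      branch 1.1.2.1.2.1 (add F C):
                        ○ open, literals {B=0, C=0, D=1}.
                      branch 1.1.2.1.2.2 (add T B):
                        × closes — contains both B and not B.
              branch 1.1.2.2 (add F (not B and D), F (A or (C implies B))):
                F (A or (C implies B)): α-rule — add F A, F (C implies B).
                F (C implies B): α-rule — add T C, F B.
                F (not B and D): β-rule — branch into F not B  //  F D.
                  branch 1.1.2.2.1 (add F not B):
                    × closes — contains both B and not B.
                  branch 1.1.2.2.2 (add F D):
                    ○ open, literals {A=0, B=0, C=1, D=0}.
      branch 1.2 (add T ((A iff not not D) and C)):
        T ((A iff not not D) and C): α-rule — add T (A iff not not D), T C.
        T (A iff not not D): β-rule — branch into T A, T not not D  //  F A, F not not D.
          branch 1.2.1 (add T A, T not not D):
            T not not D: drop double negation, giving T D.
            ○ open, literals {A=1, C=1, D=1}.
          branch 1.2.2 (add F A, F not not D):
            F not not D: drop double negation, giving F D.
            ○ open, literals {A=0, C=1, D=0}.
  branch 2 (add T (C or not (E implies A))):
    T (C or not (E implies A)): β-rule — branch into T C  //  T not (E implies A).
      branch 2.1 (add T C):
        ○ open, literals {C=1}.
      branch 2.2 (add T not (E implies A)):
        T not (E implies A): α-rule — add T E, F A.
        ○ open, literals {A=0, E=1}.
2 branches closed, 8 open.
Each open branch fixes some atoms; the unmentioned ones are free. Counting distinct full assignments: branch {E=0} (A, B, C, D, F) contributes 32 new; branch {A=1, B=0, D=1} (C, E, F) contributes 4 new; branch {B=0, C=0, D=1} (A, E, F) contributes 2 new; branch {A=0, B=0, C=1, D=0} (E, F) contributes 2 new; branch {A=1, C=1, D=1} (B, E, F) contributes 2 new; branch {A=0, C=1, D=0} (B, E, F) contributes 2 new; branch {C=1} (A, B, D, E, F) contributes 8 new; branch {A=0, E=1} (B, C, D, F) contributes 6 new. Total: 58.

58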